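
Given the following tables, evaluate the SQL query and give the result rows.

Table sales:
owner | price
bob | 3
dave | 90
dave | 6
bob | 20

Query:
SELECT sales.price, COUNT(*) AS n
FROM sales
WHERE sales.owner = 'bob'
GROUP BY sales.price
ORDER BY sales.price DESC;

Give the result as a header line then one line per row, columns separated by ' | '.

== RESULT ==
sales.price | n
20 | 1
3 | 1

Derivation:
After WHERE (2 rows):
sales.owner | sales.price
bob | 3
bob | 20
After GROUP BY (2 rows):
sales.price | n
3 | 1
20 | 1
After ORDER BY (2 rows):
sales.price | n
20 | 1
3 | 1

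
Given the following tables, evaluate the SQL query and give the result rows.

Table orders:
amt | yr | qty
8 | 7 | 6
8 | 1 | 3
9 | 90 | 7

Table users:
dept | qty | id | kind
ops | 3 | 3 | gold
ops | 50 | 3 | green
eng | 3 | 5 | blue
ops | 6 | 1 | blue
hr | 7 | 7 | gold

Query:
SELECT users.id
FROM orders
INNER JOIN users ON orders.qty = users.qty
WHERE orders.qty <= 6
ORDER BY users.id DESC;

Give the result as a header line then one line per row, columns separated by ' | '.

After JOIN users (4 rows):
orders.amt | orders.yr | orders.qty | users.dept | users.qty | users.id | users.kind
8 | 7 | 6 | ops | 6 | 1 | blue
8 | 1 | 3 | ops | 3 | 3 | gold
8 | 1 | 3 | eng | 3 | 5 | blue
9 | 90 | 7 | hr | 7 | 7 | gold
After WHERE (3 rows):
orders.amt | orders.yr | orders.qty | users.dept | users.qty | users.id | users.kind
8 | 7 | 6 | ops | 6 | 1 | blue
8 | 1 | 3 | ops | 3 | 3 | gold
8 | 1 | 3 | eng | 3 | 5 | blue
After SELECT (3 rows):
users.id
1
3
5
After ORDER BY (3 rows):
users.id
5
3
1

== RESULT ==
users.id
5
3
1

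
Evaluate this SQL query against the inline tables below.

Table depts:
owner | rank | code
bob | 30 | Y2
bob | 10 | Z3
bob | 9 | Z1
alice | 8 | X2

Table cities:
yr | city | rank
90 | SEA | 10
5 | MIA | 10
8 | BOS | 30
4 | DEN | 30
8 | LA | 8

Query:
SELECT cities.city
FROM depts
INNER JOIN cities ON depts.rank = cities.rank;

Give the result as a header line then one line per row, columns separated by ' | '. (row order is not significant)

After JOIN cities (5 rows):
depts.owner | depts.rank | depts.code | cities.yr | cities.city | cities.rank
bob | 30 | Y2 | 8 | BOS | 30
bob | 30 | Y2 | 4 | DEN | 30
bob | 10 | Z3 | 90 | SEA | 10
bob | 10 | Z3 | 5 | MIA | 10
alice | 8 | X2 | 8 | LA | 8
After SELECT (5 rows):
cities.city
BOS
DEN
SEA
MIA
LA

== RESULT ==
cities.city
BOS
DEN
SEA
MIA
LA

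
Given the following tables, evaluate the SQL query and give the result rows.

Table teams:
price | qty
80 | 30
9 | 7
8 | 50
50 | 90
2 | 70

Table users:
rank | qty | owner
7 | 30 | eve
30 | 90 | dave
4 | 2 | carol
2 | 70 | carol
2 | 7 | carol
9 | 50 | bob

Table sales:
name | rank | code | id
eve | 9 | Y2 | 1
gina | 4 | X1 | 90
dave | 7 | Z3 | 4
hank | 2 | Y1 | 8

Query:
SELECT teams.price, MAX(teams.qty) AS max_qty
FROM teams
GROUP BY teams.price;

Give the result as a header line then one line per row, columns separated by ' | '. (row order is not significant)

== RESULT ==
teams.price | max_qty
80 | 30
9 | 7
8 | 50
50 | 90
2 | 70

Derivation:
After GROUP BY (5 rows):
teams.price | max_qty
80 | 30
9 | 7
8 | 50
50 | 90
2 | 70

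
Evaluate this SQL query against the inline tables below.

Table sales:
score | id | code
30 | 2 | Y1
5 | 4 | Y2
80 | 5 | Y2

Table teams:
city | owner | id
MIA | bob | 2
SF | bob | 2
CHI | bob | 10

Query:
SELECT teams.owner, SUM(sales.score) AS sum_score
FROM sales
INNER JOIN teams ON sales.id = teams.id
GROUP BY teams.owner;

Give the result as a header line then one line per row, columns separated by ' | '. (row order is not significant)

== RESULT ==
teams.owner | sum_score
bob | 60

Derivation:
After JOIN teams (2 rows):
sales.score | sales.id | sales.code | teams.city | teams.owner | teams.id
30 | 2 | Y1 | MIA | bob | 2
30 | 2 | Y1 | SF | bob | 2
After GROUP BY (1 rows):
teams.owner | sum_score
bob | 60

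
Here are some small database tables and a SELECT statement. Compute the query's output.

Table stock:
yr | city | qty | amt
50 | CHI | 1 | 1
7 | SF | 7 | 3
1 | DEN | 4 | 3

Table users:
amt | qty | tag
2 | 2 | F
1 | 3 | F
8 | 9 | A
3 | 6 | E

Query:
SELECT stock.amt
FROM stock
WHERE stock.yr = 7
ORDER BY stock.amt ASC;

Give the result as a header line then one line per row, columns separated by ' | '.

== RESULT ==
stock.amt
3

Derivation:
After WHERE (1 rows):
stock.yr | stock.city | stock.qty | stock.amt
7 | SF | 7 | 3
After SELECT (1 rows):
stock.amt
3
After ORDER BY (1 rows):
stock.amt
3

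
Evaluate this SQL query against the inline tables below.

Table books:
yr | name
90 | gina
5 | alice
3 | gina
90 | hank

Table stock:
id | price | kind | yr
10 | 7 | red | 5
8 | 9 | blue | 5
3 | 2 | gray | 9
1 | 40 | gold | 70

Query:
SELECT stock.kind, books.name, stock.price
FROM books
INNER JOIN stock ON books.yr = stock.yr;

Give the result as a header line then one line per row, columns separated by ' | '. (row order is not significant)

== RESULT ==
stock.kind | books.name | stock.price
red | alice | 7
blue | alice | 9

Derivation:
After JOIN stock (2 rows):
books.yr | books.name | stock.id | stock.price | stock.kind | stock.yr
5 | alice | 10 | 7 | red | 5
5 | alice | 8 | 9 | blue | 5
After SELECT (2 rows):
stock.kind | books.name | stock.price
red | alice | 7
blue | alice | 9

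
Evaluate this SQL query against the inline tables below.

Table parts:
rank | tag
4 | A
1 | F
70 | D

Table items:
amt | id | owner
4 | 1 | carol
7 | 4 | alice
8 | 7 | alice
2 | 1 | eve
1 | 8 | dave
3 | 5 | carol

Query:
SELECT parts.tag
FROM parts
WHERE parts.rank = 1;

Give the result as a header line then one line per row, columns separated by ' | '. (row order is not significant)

After WHERE (1 rows):
parts.rank | parts.tag
1 | F
After SELECT (1 rows):
parts.tag
F

== RESULT ==
parts.tag
F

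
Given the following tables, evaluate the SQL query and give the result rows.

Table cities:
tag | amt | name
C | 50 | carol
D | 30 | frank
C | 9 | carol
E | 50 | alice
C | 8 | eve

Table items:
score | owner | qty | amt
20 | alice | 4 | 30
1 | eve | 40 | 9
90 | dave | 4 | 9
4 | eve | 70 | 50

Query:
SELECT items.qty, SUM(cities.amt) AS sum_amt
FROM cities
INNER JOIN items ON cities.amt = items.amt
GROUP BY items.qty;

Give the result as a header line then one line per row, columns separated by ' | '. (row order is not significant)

After JOIN items (5 rows):
cities.tag | cities.amt | cities.name | items.score | items.owner | items.qty | items.amt
C | 50 | carol | 4 | eve | 70 | 50
D | 30 | frank | 20 | alice | 4 | 30
C | 9 | carol | 1 | eve | 40 | 9
C | 9 | carol | 90 | dave | 4 | 9
E | 50 | alice | 4 | eve | 70 | 50
After GROUP BY (3 rows):
items.qty | sum_amt
70 | 100
4 | 39
40 | 9

== RESULT ==
items.qty | sum_amt
70 | 100
4 | 39
40 | 9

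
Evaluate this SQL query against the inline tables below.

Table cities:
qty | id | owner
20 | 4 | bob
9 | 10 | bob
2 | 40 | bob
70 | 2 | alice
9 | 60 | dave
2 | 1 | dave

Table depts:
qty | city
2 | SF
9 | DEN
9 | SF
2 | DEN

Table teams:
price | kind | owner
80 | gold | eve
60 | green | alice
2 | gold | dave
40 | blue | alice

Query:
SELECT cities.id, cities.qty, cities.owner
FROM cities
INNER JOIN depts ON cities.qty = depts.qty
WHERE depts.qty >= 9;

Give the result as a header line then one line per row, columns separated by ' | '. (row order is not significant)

After JOIN depts (8 rows):
cities.qty | cities.id | cities.owner | depts.qty | depts.city
9 | 10 | bob | 9 | DEN
9 | 10 | bob | 9 | SF
2 | 40 | bob | 2 | SF
2 | 40 | bob | 2 | DEN
9 | 60 | dave | 9 | DEN
9 | 60 | dave | 9 | SF
2 | 1 | dave | 2 | SF
2 | 1 | dave | 2 | DEN
After WHERE (4 rows):
cities.qty | cities.id | cities.owner | depts.qty | depts.city
9 | 10 | bob | 9 | DEN
9 | 10 | bob | 9 | SF
9 | 60 | dave | 9 | DEN
9 | 60 | dave | 9 | SF
After SELECT (4 rows):
cities.id | cities.qty | cities.owner
10 | 9 | bob
10 | 9 | bob
60 | 9 | dave
60 | 9 | dave

== RESULT ==
cities.id | cities.qty | cities.owner
10 | 9 | bob
10 | 9 | bob
60 | 9 | dave
60 | 9 | dave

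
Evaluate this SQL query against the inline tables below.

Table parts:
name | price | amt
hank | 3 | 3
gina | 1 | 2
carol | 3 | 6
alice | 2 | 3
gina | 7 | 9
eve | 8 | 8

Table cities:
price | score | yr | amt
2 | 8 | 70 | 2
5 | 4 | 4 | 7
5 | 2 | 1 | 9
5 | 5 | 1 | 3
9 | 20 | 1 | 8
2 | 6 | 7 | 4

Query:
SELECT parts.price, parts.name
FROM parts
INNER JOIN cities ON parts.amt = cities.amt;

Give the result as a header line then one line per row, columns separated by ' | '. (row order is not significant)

== RESULT ==
parts.price | parts.name
3 | hank
1 | gina
2 | alice
7 | gina
8 | eve

Derivation:
After JOIN cities (5 rows):
parts.name | parts.price | parts.amt | cities.price | cities.score | cities.yr | cities.amt
hank | 3 | 3 | 5 | 5 | 1 | 3
gina | 1 | 2 | 2 | 8 | 70 | 2
alice | 2 | 3 | 5 | 5 | 1 | 3
gina | 7 | 9 | 5 | 2 | 1 | 9
eve | 8 | 8 | 9 | 20 | 1 | 8
After SELECT (5 rows):
parts.price | parts.name
3 | hank
1 | gina
2 | alice
7 | gina
8 | eve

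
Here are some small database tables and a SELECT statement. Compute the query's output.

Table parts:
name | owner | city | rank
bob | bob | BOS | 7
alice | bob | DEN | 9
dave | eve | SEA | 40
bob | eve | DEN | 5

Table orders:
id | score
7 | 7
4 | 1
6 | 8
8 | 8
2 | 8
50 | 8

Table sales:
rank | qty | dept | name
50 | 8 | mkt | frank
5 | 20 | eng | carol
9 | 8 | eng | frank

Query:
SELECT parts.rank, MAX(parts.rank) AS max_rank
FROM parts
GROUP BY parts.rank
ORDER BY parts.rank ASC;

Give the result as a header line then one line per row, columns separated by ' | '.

After GROUP BY (4 rows):
parts.rank | max_rank
7 | 7
9 | 9
40 | 40
5 | 5
After ORDER BY (4 rows):
parts.rank | max_rank
5 | 5
7 | 7
9 | 9
40 | 40

== RESULT ==
parts.rank | max_rank
5 | 5
7 | 7
9 | 9
40 | 40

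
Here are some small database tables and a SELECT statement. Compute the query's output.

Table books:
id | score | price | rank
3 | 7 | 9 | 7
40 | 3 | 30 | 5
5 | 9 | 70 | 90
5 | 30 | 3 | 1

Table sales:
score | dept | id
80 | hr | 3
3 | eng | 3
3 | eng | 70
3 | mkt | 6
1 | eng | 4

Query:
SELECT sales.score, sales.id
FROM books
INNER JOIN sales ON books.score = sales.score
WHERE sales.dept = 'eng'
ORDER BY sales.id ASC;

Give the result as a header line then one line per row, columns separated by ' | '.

After JOIN sales (3 rows):
books.id | books.score | books.price | books.rank | sales.score | sales.dept | sales.id
40 | 3 | 30 | 5 | 3 | eng | 3
40 | 3 | 30 | 5 | 3 | eng | 70
40 | 3 | 30 | 5 | 3 | mkt | 6
After WHERE (2 rows):
books.id | books.score | books.price | books.rank | sales.score | sales.dept | sales.id
40 | 3 | 30 | 5 | 3 | eng | 3
40 | 3 | 30 | 5 | 3 | eng | 70
After SELECT (2 rows):
sales.score | sales.id
3 | 3
3 | 70
After ORDER BY (2 rows):
sales.score | sales.id
3 | 3
3 | 70

== RESULT ==
sales.score | sales.id
3 | 3
3 | 70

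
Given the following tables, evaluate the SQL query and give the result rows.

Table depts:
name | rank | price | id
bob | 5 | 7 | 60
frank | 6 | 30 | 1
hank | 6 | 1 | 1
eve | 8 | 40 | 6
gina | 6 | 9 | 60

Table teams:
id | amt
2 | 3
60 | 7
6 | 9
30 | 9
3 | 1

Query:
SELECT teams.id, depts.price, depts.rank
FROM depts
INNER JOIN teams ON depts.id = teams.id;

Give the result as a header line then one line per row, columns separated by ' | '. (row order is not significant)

== RESULT ==
teams.id | depts.price | depts.rank
60 | 7 | 5
6 | 40 | 8
60 | 9 | 6

Derivation:
After JOIN teams (3 rows):
depts.name | depts.rank | depts.price | depts.id | teams.id | teams.amt
bob | 5 | 7 | 60 | 60 | 7
eve | 8 | 40 | 6 | 6 | 9
gina | 6 | 9 | 60 | 60 | 7
After SELECT (3 rows):
teams.id | depts.price | depts.rank
60 | 7 | 5
6 | 40 | 8
60 | 9 | 6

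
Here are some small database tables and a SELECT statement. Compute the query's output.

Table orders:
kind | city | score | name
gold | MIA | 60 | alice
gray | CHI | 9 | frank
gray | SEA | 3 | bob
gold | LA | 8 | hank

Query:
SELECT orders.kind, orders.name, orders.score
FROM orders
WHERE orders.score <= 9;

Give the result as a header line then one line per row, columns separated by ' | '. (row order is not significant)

After WHERE (3 rows):
orders.kind | orders.city | orders.score | orders.name
gray | CHI | 9 | frank
gray | SEA | 3 | bob
gold | LA | 8 | hank
After SELECT (3 rows):
orders.kind | orders.name | orders.score
gray | frank | 9
gray | bob | 3
gold | hank | 8

== RESULT ==
orders.kind | orders.name | orders.score
gray | frank | 9
gray | bob | 3
gold | hank | 8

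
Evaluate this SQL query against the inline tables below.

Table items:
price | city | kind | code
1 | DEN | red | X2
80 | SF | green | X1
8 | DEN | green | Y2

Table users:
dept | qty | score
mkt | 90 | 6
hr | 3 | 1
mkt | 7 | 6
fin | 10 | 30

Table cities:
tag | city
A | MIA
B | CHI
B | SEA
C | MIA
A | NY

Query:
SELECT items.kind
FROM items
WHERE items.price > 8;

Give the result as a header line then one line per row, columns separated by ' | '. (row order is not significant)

== RESULT ==
items.kind
green

Derivation:
After WHERE (1 rows):
items.price | items.city | items.kind | items.code
80 | SF | green | X1
After SELECT (1 rows):
items.kind
green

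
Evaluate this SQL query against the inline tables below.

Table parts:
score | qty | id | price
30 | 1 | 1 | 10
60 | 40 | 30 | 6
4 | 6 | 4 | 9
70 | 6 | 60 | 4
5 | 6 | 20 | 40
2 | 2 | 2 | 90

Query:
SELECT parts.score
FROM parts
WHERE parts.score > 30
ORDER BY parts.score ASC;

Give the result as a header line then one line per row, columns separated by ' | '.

== RESULT ==
parts.score
60
70

Derivation:
After WHERE (2 rows):
parts.score | parts.qty | parts.id | parts.price
60 | 40 | 30 | 6
70 | 6 | 60 | 4
After SELECT (2 rows):
parts.score
60
70
After ORDER BY (2 rows):
parts.score
60
70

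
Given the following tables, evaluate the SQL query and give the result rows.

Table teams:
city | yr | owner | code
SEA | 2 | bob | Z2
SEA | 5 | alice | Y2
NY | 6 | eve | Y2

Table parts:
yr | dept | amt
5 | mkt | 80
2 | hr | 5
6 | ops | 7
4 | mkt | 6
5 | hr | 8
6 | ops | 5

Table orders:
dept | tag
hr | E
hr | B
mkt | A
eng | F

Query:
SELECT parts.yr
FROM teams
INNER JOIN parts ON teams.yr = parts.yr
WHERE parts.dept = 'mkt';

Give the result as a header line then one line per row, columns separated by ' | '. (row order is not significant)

== RESULT ==
parts.yr
5

Derivation:
After JOIN parts (5 rows):
teams.city | teams.yr | teams.owner | teams.code | parts.yr | parts.dept | parts.amt
SEA | 2 | bob | Z2 | 2 | hr | 5
SEA | 5 | alice | Y2 | 5 | mkt | 80
SEA | 5 | alice | Y2 | 5 | hr | 8
NY | 6 | eve | Y2 | 6 | ops | 7
NY | 6 | eve | Y2 | 6 | ops | 5
After WHERE (1 rows):
teams.city | teams.yr | teams.owner | teams.code | parts.yr | parts.dept | parts.amt
SEA | 5 | alice | Y2 | 5 | mkt | 80
After SELECT (1 rows):
parts.yr
5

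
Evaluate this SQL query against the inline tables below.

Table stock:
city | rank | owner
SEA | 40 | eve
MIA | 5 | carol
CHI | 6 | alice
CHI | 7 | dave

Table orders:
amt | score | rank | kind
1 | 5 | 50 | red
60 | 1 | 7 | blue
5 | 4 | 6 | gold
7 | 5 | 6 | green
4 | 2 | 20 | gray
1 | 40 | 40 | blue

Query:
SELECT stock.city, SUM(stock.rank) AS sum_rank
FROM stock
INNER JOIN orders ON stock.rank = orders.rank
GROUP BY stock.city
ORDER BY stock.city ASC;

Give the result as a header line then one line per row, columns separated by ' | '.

After JOIN orders (4 rows):
stock.city | stock.rank | stock.owner | orders.amt | orders.score | orders.rank | orders.kind
SEA | 40 | eve | 1 | 40 | 40 | blue
CHI | 6 | alice | 5 | 4 | 6 | gold
CHI | 6 | alice | 7 | 5 | 6 | green
CHI | 7 | dave | 60 | 1 | 7 | blue
After GROUP BY (2 rows):
stock.city | sum_rank
SEA | 40
CHI | 19
After ORDER BY (2 rows):
stock.city | sum_rank
CHI | 19
SEA | 40

== RESULT ==
stock.city | sum_rank
CHI | 19
SEA | 40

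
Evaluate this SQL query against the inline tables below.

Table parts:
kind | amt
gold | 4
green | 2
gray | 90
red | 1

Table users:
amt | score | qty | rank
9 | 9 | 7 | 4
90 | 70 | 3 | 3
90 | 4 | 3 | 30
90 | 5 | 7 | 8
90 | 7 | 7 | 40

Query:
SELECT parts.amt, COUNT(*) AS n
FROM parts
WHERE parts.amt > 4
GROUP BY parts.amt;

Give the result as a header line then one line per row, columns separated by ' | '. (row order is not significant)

== RESULT ==
parts.amt | n
90 | 1

Derivation:
After WHERE (1 rows):
parts.kind | parts.amt
gray | 90
After GROUP BY (1 rows):
parts.amt | n
90 | 1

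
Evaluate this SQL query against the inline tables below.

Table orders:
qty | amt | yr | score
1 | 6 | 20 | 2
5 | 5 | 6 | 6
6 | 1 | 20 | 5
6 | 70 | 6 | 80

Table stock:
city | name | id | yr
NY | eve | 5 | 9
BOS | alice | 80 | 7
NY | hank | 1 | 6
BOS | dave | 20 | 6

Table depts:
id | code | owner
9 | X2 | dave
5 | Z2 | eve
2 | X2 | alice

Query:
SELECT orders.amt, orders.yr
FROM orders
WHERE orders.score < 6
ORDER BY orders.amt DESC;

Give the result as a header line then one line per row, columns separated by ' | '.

== RESULT ==
orders.amt | orders.yr
6 | 20
1 | 20

Derivation:
After WHERE (2 rows):
orders.qty | orders.amt | orders.yr | orders.score
1 | 6 | 20 | 2
6 | 1 | 20 | 5
After SELECT (2 rows):
orders.amt | orders.yr
6 | 20
1 | 20
After ORDER BY (2 rows):
orders.amt | orders.yr
6 | 20
1 | 20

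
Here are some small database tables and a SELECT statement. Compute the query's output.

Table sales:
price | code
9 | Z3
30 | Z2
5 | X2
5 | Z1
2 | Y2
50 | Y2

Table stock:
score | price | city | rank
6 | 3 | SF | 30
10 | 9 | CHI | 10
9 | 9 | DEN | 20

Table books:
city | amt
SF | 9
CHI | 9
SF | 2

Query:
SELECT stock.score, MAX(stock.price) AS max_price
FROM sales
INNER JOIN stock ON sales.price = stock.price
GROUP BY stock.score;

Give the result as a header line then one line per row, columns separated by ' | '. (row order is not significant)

After JOIN stock (2 rows):
sales.price | sales.code | stock.score | stock.price | stock.city | stock.rank
9 | Z3 | 10 | 9 | CHI | 10
9 | Z3 | 9 | 9 | DEN | 20
After GROUP BY (2 rows):
stock.score | max_price
10 | 9
9 | 9

== RESULT ==
stock.score | max_price
10 | 9
9 | 9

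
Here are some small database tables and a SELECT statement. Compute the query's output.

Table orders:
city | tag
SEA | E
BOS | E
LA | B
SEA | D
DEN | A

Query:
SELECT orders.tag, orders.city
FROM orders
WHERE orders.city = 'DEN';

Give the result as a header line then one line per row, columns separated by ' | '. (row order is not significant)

After WHERE (1 rows):
orders.city | orders.tag
DEN | A
After SELECT (1 rows):
orders.tag | orders.city
A | DEN

== RESULT ==
orders.tag | orders.city
A | DEN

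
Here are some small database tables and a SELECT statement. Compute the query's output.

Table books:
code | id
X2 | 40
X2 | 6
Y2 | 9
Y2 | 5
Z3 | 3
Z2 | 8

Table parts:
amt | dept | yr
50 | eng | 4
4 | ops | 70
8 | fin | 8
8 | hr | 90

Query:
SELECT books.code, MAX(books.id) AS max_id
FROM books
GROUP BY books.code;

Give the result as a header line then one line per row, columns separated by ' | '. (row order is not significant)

After GROUP BY (4 rows):
books.code | max_id
X2 | 40
Y2 | 9
Z3 | 3
Z2 | 8

== RESULT ==
books.code | max_id
X2 | 40
Y2 | 9
Z3 | 3
Z2 | 8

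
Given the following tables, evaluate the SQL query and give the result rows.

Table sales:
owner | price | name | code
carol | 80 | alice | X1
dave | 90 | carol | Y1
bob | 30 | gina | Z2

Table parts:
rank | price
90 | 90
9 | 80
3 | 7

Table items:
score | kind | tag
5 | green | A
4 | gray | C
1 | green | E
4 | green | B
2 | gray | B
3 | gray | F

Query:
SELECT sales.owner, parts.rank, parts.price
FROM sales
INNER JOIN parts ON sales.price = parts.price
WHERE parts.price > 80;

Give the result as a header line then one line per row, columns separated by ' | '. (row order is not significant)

== RESULT ==
sales.owner | parts.rank | parts.price
dave | 90 | 90

Derivation:
After JOIN parts (2 rows):
sales.owner | sales.price | sales.name | sales.code | parts.rank | parts.price
carol | 80 | alice | X1 | 9 | 80
dave | 90 | carol | Y1 | 90 | 90
After WHERE (1 rows):
sales.owner | sales.price | sales.name | sales.code | parts.rank | parts.price
dave | 90 | carol | Y1 | 90 | 90
After SELECT (1 rows):
sales.owner | parts.rank | parts.price
dave | 90 | 90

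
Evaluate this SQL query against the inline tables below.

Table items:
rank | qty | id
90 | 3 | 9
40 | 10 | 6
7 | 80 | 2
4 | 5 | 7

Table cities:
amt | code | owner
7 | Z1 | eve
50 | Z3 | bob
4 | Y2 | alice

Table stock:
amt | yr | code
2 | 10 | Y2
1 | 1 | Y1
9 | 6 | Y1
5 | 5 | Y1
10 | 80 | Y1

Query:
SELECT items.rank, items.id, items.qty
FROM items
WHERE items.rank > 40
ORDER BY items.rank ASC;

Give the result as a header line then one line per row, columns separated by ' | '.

After WHERE (1 rows):
items.rank | items.qty | items.id
90 | 3 | 9
After SELECT (1 rows):
items.rank | items.id | items.qty
90 | 9 | 3
After ORDER BY (1 rows):
items.rank | items.id | items.qty
90 | 9 | 3

== RESULT ==
items.rank | items.id | items.qty
90 | 9 | 3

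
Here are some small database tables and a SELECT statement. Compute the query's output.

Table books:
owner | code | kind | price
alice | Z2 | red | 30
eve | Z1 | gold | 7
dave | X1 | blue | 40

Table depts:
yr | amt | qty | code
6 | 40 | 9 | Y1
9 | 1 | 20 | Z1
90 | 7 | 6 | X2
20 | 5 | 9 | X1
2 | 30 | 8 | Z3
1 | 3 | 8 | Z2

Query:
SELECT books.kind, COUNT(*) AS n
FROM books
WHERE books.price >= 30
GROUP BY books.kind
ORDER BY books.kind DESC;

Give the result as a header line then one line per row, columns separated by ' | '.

== RESULT ==
books.kind | n
red | 1
blue | 1

Derivation:
After WHERE (2 rows):
books.owner | books.code | books.kind | books.price
alice | Z2 | red | 30
dave | X1 | blue | 40
After GROUP BY (2 rows):
books.kind | n
red | 1
blue | 1
After ORDER BY (2 rows):
books.kind | n
red | 1
blue | 1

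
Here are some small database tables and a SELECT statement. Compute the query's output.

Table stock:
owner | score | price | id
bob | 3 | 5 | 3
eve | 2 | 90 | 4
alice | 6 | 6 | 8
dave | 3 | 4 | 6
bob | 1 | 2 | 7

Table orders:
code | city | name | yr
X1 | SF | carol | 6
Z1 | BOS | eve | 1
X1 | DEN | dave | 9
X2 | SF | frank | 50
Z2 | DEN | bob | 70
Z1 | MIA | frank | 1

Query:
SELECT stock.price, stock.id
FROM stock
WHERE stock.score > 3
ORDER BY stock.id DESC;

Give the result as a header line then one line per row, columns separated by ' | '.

== RESULT ==
stock.price | stock.id
6 | 8

Derivation:
After WHERE (1 rows):
stock.owner | stock.score | stock.price | stock.id
alice | 6 | 6 | 8
After SELECT (1 rows):
stock.price | stock.id
6 | 8
After ORDER BY (1 rows):
stock.price | stock.id
6 | 8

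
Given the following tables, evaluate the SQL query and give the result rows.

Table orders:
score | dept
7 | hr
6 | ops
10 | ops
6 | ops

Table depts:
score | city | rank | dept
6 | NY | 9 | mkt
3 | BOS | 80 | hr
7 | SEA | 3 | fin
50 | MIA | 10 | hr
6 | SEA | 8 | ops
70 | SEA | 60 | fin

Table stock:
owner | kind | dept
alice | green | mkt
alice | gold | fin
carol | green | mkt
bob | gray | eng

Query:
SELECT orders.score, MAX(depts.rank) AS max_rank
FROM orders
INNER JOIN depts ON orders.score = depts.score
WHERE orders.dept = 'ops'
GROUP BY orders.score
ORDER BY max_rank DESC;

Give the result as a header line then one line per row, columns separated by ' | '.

== RESULT ==
orders.score | max_rank
6 | 9

Derivation:
After JOIN depts (5 rows):
orders.score | orders.dept | depts.score | depts.city | depts.rank | depts.dept
7 | hr | 7 | SEA | 3 | fin
6 | ops | 6 | NY | 9 | mkt
6 | ops | 6 | SEA | 8 | ops
6 | ops | 6 | NY | 9 | mkt
6 | ops | 6 | SEA | 8 | ops
After WHERE (4 rows):
orders.score | orders.dept | depts.score | depts.city | depts.rank | depts.dept
6 | ops | 6 | NY | 9 | mkt
6 | ops | 6 | SEA | 8 | ops
6 | ops | 6 | NY | 9 | mkt
6 | ops | 6 | SEA | 8 | ops
After GROUP BY (1 rows):
orders.score | max_rank
6 | 9
After ORDER BY (1 rows):
orders.score | max_rank
6 | 9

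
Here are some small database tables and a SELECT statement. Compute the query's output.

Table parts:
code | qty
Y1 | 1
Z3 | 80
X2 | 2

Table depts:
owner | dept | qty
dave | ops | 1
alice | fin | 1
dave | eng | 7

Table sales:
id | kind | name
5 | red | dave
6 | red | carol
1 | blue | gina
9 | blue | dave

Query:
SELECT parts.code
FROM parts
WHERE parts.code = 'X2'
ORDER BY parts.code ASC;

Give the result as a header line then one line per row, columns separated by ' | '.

== RESULT ==
parts.code
X2

Derivation:
After WHERE (1 rows):
parts.code | parts.qty
X2 | 2
After SELECT (1 rows):
parts.code
X2
After ORDER BY (1 rows):
parts.code
X2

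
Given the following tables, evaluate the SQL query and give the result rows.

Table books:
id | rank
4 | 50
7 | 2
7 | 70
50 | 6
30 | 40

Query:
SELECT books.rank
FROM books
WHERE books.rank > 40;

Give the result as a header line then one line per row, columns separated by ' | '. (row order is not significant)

== RESULT ==
books.rank
50
70

Derivation:
After WHERE (2 rows):
books.id | books.rank
4 | 50
7 | 70
After SELECT (2 rows):
books.rank
50
70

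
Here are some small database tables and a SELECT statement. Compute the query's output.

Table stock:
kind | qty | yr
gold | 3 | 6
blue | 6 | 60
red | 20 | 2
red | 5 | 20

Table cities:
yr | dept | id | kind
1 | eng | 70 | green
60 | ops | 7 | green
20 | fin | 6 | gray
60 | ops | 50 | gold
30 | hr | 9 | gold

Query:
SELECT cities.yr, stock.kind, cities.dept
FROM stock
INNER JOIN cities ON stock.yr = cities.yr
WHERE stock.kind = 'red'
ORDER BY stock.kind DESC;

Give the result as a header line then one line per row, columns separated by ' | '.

== RESULT ==
cities.yr | stock.kind | cities.dept
20 | red | fin

Derivation:
After JOIN cities (3 rows):
stock.kind | stock.qty | stock.yr | cities.yr | cities.dept | cities.id | cities.kind
blue | 6 | 60 | 60 | ops | 7 | green
blue | 6 | 60 | 60 | ops | 50 | gold
red | 5 | 20 | 20 | fin | 6 | gray
After WHERE (1 rows):
stock.kind | stock.qty | stock.yr | cities.yr | cities.dept | cities.id | cities.kind
red | 5 | 20 | 20 | fin | 6 | gray
After SELECT (1 rows):
cities.yr | stock.kind | cities.dept
20 | red | fin
After ORDER BY (1 rows):
cities.yr | stock.kind | cities.dept
20 | red | fin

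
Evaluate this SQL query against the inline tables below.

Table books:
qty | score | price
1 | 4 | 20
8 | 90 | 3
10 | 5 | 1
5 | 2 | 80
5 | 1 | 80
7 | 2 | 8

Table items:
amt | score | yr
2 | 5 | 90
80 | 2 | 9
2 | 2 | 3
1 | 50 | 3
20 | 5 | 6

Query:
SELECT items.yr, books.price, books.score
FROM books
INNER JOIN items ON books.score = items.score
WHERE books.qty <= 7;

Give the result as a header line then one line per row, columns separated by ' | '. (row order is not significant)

After JOIN items (6 rows):
books.qty | books.score | books.price | items.amt | items.score | items.yr
10 | 5 | 1 | 2 | 5 | 90
10 | 5 | 1 | 20 | 5 | 6
5 | 2 | 80 | 80 | 2 | 9
5 | 2 | 80 | 2 | 2 | 3
7 | 2 | 8 | 80 | 2 | 9
7 | 2 | 8 | 2 | 2 | 3
After WHERE (4 rows):
books.qty | books.score | books.price | items.amt | items.score | items.yr
5 | 2 | 80 | 80 | 2 | 9
5 | 2 | 80 | 2 | 2 | 3
7 | 2 | 8 | 80 | 2 | 9
7 | 2 | 8 | 2 | 2 | 3
After SELECT (4 rows):
items.yr | books.price | books.score
9 | 80 | 2
3 | 80 | 2
9 | 8 | 2
3 | 8 | 2

== RESULT ==
items.yr | books.price | books.score
9 | 80 | 2
3 | 80 | 2
9 | 8 | 2
3 | 8 | 2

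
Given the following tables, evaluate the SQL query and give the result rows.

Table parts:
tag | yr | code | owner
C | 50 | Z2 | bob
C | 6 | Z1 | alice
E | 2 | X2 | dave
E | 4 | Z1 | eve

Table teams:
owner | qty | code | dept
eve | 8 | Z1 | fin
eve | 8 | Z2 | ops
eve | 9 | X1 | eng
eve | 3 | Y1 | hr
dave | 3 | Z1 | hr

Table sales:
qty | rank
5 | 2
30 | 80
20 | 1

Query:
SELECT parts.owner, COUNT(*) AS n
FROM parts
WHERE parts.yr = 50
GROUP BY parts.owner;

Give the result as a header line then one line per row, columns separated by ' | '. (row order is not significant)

After WHERE (1 rows):
parts.tag | parts.yr | parts.code | parts.owner
C | 50 | Z2 | bob
After GROUP BY (1 rows):
parts.owner | n
bob | 1

== RESULT ==
parts.owner | n
bob | 1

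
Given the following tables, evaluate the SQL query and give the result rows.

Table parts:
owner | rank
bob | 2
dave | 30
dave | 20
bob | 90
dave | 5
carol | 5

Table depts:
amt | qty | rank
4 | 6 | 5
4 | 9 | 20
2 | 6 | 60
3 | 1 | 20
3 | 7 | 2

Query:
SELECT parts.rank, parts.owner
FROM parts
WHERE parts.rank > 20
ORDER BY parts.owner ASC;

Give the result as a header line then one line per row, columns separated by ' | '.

== RESULT ==
parts.rank | parts.owner
90 | bob
30 | dave

Derivation:
After WHERE (2 rows):
parts.owner | parts.rank
dave | 30
bob | 90
After SELECT (2 rows):
parts.rank | parts.owner
30 | dave
90 | bob
After ORDER BY (2 rows):
parts.rank | parts.owner
90 | bob
30 | dave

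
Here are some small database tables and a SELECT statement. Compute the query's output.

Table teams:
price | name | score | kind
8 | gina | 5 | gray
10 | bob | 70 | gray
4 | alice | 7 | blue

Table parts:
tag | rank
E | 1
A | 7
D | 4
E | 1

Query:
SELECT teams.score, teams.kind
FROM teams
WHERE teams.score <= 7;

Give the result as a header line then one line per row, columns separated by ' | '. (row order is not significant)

After WHERE (2 rows):
teams.price | teams.name | teams.score | teams.kind
8 | gina | 5 | gray
4 | alice | 7 | blue
After SELECT (2 rows):
teams.score | teams.kind
5 | gray
7 | blue

== RESULT ==
teams.score | teams.kind
5 | gray
7 | blue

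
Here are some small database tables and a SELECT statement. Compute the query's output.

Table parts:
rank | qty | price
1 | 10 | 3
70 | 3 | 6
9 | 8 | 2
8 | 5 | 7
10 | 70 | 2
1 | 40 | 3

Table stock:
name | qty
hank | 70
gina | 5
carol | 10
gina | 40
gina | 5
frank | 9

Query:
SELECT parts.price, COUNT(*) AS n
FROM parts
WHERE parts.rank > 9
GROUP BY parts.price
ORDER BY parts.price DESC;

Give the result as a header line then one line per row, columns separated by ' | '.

After WHERE (2 rows):
parts.rank | parts.qty | parts.price
70 | 3 | 6
10 | 70 | 2
After GROUP BY (2 rows):
parts.price | n
6 | 1
2 | 1
After ORDER BY (2 rows):
parts.price | n
6 | 1
2 | 1

== RESULT ==
parts.price | n
6 | 1
2 | 1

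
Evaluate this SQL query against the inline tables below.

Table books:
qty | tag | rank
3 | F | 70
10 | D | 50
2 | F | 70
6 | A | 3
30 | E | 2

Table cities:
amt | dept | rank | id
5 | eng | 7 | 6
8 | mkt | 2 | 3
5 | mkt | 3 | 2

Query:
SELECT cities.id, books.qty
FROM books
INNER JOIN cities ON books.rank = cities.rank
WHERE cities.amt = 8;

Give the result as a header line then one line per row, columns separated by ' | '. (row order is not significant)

After JOIN cities (2 rows):
books.qty | books.tag | books.rank | cities.amt | cities.dept | cities.rank | cities.id
6 | A | 3 | 5 | mkt | 3 | 2
30 | E | 2 | 8 | mkt | 2 | 3
After WHERE (1 rows):
books.qty | books.tag | books.rank | cities.amt | cities.dept | cities.rank | cities.id
30 | E | 2 | 8 | mkt | 2 | 3
After SELECT (1 rows):
cities.id | books.qty
3 | 30

== RESULT ==
cities.id | books.qty
3 | 30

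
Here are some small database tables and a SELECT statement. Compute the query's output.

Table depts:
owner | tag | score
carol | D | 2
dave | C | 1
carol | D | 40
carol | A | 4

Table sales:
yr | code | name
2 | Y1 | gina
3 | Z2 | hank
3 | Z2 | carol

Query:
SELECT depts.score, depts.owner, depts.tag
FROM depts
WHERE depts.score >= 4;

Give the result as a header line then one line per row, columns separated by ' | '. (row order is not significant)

== RESULT ==
depts.score | depts.owner | depts.tag
40 | carol | D
4 | carol | A

Derivation:
After WHERE (2 rows):
depts.owner | depts.tag | depts.score
carol | D | 40
carol | A | 4
After SELECT (2 rows):
depts.score | depts.owner | depts.tag
40 | carol | D
4 | carol | A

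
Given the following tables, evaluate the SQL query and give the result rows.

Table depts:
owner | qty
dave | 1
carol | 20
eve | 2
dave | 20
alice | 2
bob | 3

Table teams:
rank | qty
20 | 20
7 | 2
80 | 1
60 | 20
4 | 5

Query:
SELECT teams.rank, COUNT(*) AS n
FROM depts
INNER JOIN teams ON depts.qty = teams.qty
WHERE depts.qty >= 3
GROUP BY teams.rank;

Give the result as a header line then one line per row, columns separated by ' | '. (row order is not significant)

After JOIN teams (7 rows):
depts.owner | depts.qty | teams.rank | teams.qty
dave | 1 | 80 | 1
carol | 20 | 20 | 20
carol | 20 | 60 | 20
eve | 2 | 7 | 2
dave | 20 | 20 | 20
dave | 20 | 60 | 20
alice | 2 | 7 | 2
After WHERE (4 rows):
depts.owner | depts.qty | teams.rank | teams.qty
carol | 20 | 20 | 20
carol | 20 | 60 | 20
dave | 20 | 20 | 20
dave | 20 | 60 | 20
After GROUP BY (2 rows):
teams.rank | n
20 | 2
60 | 2

== RESULT ==
teams.rank | n
20 | 2
60 | 2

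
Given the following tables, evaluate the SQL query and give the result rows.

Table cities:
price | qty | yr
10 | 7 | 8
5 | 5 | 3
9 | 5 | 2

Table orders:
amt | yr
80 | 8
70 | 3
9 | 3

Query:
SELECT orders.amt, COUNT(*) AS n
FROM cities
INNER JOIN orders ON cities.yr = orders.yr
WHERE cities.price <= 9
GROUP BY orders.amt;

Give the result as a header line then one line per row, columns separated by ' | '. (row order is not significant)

== RESULT ==
orders.amt | n
70 | 1
9 | 1

Derivation:
After JOIN orders (3 rows):
cities.price | cities.qty | cities.yr | orders.amt | orders.yr
10 | 7 | 8 | 80 | 8
5 | 5 | 3 | 70 | 3
5 | 5 | 3 | 9 | 3
After WHERE (2 rows):
cities.price | cities.qty | cities.yr | orders.amt | orders.yr
5 | 5 | 3 | 70 | 3
5 | 5 | 3 | 9 | 3
After GROUP BY (2 rows):
orders.amt | n
70 | 1
9 | 1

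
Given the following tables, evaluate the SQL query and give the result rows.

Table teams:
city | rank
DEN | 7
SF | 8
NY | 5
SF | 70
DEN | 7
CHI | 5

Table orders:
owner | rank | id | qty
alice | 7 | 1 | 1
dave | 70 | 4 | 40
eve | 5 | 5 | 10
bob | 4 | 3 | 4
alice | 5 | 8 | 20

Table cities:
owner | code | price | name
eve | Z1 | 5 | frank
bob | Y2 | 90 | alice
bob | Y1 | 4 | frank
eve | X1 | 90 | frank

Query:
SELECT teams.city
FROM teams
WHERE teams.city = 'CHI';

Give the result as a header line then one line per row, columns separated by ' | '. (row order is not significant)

== RESULT ==
teams.city
CHI

Derivation:
After WHERE (1 rows):
teams.city | teams.rank
CHI | 5
After SELECT (1 rows):
teams.city
CHI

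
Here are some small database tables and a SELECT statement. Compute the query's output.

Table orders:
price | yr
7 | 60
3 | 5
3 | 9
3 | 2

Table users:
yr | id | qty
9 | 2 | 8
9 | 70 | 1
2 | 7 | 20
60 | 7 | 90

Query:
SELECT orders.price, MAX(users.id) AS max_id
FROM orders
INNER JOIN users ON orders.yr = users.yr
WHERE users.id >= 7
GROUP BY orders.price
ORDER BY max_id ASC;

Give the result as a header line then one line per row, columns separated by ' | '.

After JOIN users (4 rows):
orders.price | orders.yr | users.yr | users.id | users.qty
7 | 60 | 60 | 7 | 90
3 | 9 | 9 | 2 | 8
3 | 9 | 9 | 70 | 1
3 | 2 | 2 | 7 | 20
After WHERE (3 rows):
orders.price | orders.yr | users.yr | users.id | users.qty
7 | 60 | 60 | 7 | 90
3 | 9 | 9 | 70 | 1
3 | 2 | 2 | 7 | 20
After GROUP BY (2 rows):
orders.price | max_id
7 | 7
3 | 70
After ORDER BY (2 rows):
orders.price | max_id
7 | 7
3 | 70

== RESULT ==
orders.price | max_id
7 | 7
3 | 70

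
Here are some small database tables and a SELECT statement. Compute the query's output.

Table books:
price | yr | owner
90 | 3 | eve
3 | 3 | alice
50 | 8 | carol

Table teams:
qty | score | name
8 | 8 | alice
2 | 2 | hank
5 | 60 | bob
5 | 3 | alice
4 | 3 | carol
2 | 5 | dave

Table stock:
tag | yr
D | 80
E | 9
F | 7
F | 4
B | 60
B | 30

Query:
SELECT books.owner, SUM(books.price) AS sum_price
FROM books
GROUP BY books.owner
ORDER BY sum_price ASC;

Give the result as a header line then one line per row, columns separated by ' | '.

== RESULT ==
books.owner | sum_price
alice | 3
carol | 50
eve | 90

Derivation:
After GROUP BY (3 rows):
books.owner | sum_price
eve | 90
alice | 3
carol | 50
After ORDER BY (3 rows):
books.owner | sum_price
alice | 3
carol | 50
eve | 90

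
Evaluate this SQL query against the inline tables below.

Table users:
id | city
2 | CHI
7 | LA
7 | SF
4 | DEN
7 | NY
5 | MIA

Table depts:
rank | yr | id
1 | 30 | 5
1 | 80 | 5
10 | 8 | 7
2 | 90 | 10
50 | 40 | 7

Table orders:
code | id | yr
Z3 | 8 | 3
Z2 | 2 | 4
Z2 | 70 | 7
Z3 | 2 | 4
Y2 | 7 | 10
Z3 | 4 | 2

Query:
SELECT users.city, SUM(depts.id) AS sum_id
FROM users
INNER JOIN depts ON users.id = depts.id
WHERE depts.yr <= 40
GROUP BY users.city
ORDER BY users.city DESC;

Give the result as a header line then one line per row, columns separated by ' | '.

After JOIN depts (8 rows):
users.id | users.city | depts.rank | depts.yr | depts.id
7 | LA | 10 | 8 | 7
7 | LA | 50 | 40 | 7
7 | SF | 10 | 8 | 7
7 | SF | 50 | 40 | 7
7 | NY | 10 | 8 | 7
7 | NY | 50 | 40 | 7
5 | MIA | 1 | 30 | 5
5 | MIA | 1 | 80 | 5
After WHERE (7 rows):
users.id | users.city | depts.rank | depts.yr | depts.id
7 | LA | 10 | 8 | 7
7 | LA | 50 | 40 | 7
7 | SF | 10 | 8 | 7
7 | SF | 50 | 40 | 7
7 | NY | 10 | 8 | 7
7 | NY | 50 | 40 | 7
5 | MIA | 1 | 30 | 5
After GROUP BY (4 rows):
users.city | sum_id
LA | 14
SF | 14
NY | 14
MIA | 5
After ORDER BY (4 rows):
users.city | sum_id
SF | 14
NY | 14
MIA | 5
LA | 14

== RESULT ==
users.city | sum_id
SF | 14
NY | 14
MIA | 5
LA | 14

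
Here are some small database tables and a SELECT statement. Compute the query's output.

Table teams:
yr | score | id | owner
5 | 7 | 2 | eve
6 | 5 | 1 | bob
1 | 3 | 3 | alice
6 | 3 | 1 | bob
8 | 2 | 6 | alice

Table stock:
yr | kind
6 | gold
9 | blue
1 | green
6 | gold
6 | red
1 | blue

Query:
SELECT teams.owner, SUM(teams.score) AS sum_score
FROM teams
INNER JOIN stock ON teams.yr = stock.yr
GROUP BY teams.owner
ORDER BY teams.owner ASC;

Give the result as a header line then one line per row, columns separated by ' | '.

== RESULT ==
teams.owner | sum_score
alice | 6
bob | 24

Derivation:
After JOIN stock (8 rows):
teams.yr | teams.score | teams.id | teams.owner | stock.yr | stock.kind
6 | 5 | 1 | bob | 6 | gold
6 | 5 | 1 | bob | 6 | gold
6 | 5 | 1 | bob | 6 | red
1 | 3 | 3 | alice | 1 | green
1 | 3 | 3 | alice | 1 | blue
6 | 3 | 1 | bob | 6 | gold
6 | 3 | 1 | bob | 6 | gold
6 | 3 | 1 | bob | 6 | red
After GROUP BY (2 rows):
teams.owner | sum_score
bob | 24
alice | 6
After ORDER BY (2 rows):
teams.owner | sum_score
alice | 6
bob | 24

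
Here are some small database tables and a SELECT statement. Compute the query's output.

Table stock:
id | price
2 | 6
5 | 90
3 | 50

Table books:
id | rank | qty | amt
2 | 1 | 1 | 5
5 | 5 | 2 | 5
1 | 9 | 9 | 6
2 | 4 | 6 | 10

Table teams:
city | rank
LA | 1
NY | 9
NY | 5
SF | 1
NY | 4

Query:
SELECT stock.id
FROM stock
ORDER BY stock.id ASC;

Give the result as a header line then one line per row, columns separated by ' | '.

== RESULT ==
stock.id
2
3
5

Derivation:
After SELECT (3 rows):
stock.id
2
5
3
After ORDER BY (3 rows):
stock.id
2
3
5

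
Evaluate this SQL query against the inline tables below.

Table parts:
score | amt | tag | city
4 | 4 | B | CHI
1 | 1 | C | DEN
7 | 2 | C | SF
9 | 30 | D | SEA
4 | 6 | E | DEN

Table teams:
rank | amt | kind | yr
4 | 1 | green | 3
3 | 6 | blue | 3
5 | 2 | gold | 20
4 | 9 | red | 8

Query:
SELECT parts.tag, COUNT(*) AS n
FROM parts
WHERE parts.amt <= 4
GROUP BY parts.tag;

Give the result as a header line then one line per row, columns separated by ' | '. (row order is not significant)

After WHERE (3 rows):
parts.score | parts.amt | parts.tag | parts.city
4 | 4 | B | CHI
1 | 1 | C | DEN
7 | 2 | C | SF
After GROUP BY (2 rows):
parts.tag | n
B | 1
C | 2

== RESULT ==
parts.tag | n
B | 1
C | 2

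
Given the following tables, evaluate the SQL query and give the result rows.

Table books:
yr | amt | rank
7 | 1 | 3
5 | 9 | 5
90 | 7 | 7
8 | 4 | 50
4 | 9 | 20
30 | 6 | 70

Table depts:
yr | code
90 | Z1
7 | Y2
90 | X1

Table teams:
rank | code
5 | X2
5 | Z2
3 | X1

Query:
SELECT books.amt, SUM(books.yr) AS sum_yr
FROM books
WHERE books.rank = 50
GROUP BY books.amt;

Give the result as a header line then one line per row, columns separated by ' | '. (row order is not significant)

After WHERE (1 rows):
books.yr | books.amt | books.rank
8 | 4 | 50
After GROUP BY (1 rows):
books.amt | sum_yr
4 | 8

== RESULT ==
books.amt | sum_yr
4 | 8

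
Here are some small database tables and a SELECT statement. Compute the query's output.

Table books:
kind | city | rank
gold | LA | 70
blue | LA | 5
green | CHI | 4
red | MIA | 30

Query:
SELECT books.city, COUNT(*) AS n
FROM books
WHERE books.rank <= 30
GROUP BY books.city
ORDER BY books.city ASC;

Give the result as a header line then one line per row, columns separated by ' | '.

== RESULT ==
books.city | n
CHI | 1
LA | 1
MIA | 1

Derivation:
After WHERE (3 rows):
books.kind | books.city | books.rank
blue | LA | 5
green | CHI | 4
red | MIA | 30
After GROUP BY (3 rows):
books.city | n
LA | 1
CHI | 1
MIA | 1
After ORDER BY (3 rows):
books.city | n
CHI | 1
LA | 1
MIA | 1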